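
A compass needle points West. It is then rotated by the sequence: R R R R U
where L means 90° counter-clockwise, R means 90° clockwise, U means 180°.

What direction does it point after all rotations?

Answer: Final heading: East

Derivation:
Start: West
  R (right (90° clockwise)) -> North
  R (right (90° clockwise)) -> East
  R (right (90° clockwise)) -> South
  R (right (90° clockwise)) -> West
  U (U-turn (180°)) -> East
Final: East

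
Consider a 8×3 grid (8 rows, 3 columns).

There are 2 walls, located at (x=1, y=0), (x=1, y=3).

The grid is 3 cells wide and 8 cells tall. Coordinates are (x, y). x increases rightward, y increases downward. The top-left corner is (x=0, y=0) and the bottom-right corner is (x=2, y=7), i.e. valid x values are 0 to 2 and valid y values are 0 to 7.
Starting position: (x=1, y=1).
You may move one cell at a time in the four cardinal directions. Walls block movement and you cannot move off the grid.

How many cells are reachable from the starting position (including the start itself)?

Answer: Reachable cells: 22

Derivation:
BFS flood-fill from (x=1, y=1):
  Distance 0: (x=1, y=1)
  Distance 1: (x=0, y=1), (x=2, y=1), (x=1, y=2)
  Distance 2: (x=0, y=0), (x=2, y=0), (x=0, y=2), (x=2, y=2)
  Distance 3: (x=0, y=3), (x=2, y=3)
  Distance 4: (x=0, y=4), (x=2, y=4)
  Distance 5: (x=1, y=4), (x=0, y=5), (x=2, y=5)
  Distance 6: (x=1, y=5), (x=0, y=6), (x=2, y=6)
  Distance 7: (x=1, y=6), (x=0, y=7), (x=2, y=7)
  Distance 8: (x=1, y=7)
Total reachable: 22 (grid has 22 open cells total)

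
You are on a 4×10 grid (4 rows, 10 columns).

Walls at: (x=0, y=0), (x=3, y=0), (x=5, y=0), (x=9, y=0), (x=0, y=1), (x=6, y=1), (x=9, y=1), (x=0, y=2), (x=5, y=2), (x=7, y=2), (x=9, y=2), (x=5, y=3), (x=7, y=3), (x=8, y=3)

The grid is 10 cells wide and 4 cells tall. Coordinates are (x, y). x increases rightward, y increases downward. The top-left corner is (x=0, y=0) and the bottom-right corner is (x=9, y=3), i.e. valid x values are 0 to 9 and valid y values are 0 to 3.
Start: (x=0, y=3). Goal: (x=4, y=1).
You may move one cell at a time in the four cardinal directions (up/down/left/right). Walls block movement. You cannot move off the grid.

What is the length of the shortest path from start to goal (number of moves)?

BFS from (x=0, y=3) until reaching (x=4, y=1):
  Distance 0: (x=0, y=3)
  Distance 1: (x=1, y=3)
  Distance 2: (x=1, y=2), (x=2, y=3)
  Distance 3: (x=1, y=1), (x=2, y=2), (x=3, y=3)
  Distance 4: (x=1, y=0), (x=2, y=1), (x=3, y=2), (x=4, y=3)
  Distance 5: (x=2, y=0), (x=3, y=1), (x=4, y=2)
  Distance 6: (x=4, y=1)  <- goal reached here
One shortest path (6 moves): (x=0, y=3) -> (x=1, y=3) -> (x=2, y=3) -> (x=3, y=3) -> (x=4, y=3) -> (x=4, y=2) -> (x=4, y=1)

Answer: Shortest path length: 6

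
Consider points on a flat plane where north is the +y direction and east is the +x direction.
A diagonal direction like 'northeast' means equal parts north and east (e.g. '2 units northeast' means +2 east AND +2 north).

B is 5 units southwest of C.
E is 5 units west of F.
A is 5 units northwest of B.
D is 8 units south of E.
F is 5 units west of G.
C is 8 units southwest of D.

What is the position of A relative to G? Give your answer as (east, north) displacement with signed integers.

Place G at the origin (east=0, north=0).
  F is 5 units west of G: delta (east=-5, north=+0); F at (east=-5, north=0).
  E is 5 units west of F: delta (east=-5, north=+0); E at (east=-10, north=0).
  D is 8 units south of E: delta (east=+0, north=-8); D at (east=-10, north=-8).
  C is 8 units southwest of D: delta (east=-8, north=-8); C at (east=-18, north=-16).
  B is 5 units southwest of C: delta (east=-5, north=-5); B at (east=-23, north=-21).
  A is 5 units northwest of B: delta (east=-5, north=+5); A at (east=-28, north=-16).
Therefore A relative to G: (east=-28, north=-16).

Answer: A is at (east=-28, north=-16) relative to G.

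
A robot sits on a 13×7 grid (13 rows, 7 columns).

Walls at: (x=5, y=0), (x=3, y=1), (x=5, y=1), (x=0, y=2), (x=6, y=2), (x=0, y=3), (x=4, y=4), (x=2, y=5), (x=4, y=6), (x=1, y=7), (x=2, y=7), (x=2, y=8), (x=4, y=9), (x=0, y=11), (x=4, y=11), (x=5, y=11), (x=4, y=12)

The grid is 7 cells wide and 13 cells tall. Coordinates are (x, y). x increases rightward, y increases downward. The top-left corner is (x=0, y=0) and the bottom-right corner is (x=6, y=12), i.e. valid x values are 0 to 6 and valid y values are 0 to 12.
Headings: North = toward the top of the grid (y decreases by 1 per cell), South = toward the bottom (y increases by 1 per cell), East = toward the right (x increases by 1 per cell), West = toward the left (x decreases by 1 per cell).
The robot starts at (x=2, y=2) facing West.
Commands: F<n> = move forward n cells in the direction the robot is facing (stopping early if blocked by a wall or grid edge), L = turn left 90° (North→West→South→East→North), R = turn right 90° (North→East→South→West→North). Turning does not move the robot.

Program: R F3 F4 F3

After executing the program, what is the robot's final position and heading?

Start: (x=2, y=2), facing West
  R: turn right, now facing North
  F3: move forward 2/3 (blocked), now at (x=2, y=0)
  F4: move forward 0/4 (blocked), now at (x=2, y=0)
  F3: move forward 0/3 (blocked), now at (x=2, y=0)
Final: (x=2, y=0), facing North

Answer: Final position: (x=2, y=0), facing North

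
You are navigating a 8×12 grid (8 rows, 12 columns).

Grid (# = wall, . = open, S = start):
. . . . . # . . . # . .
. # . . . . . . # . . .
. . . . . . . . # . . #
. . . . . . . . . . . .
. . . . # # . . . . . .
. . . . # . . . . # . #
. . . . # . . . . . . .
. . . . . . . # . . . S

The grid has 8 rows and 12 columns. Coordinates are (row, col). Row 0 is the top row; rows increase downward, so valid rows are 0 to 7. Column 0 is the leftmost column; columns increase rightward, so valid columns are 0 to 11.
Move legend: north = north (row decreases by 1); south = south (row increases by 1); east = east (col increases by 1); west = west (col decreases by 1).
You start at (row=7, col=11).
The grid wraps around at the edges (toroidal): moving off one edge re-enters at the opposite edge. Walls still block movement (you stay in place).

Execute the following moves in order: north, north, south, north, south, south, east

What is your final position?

Answer: Final position: (row=0, col=0)

Derivation:
Start: (row=7, col=11)
  north (north): (row=7, col=11) -> (row=6, col=11)
  north (north): blocked, stay at (row=6, col=11)
  south (south): (row=6, col=11) -> (row=7, col=11)
  north (north): (row=7, col=11) -> (row=6, col=11)
  south (south): (row=6, col=11) -> (row=7, col=11)
  south (south): (row=7, col=11) -> (row=0, col=11)
  east (east): (row=0, col=11) -> (row=0, col=0)
Final: (row=0, col=0)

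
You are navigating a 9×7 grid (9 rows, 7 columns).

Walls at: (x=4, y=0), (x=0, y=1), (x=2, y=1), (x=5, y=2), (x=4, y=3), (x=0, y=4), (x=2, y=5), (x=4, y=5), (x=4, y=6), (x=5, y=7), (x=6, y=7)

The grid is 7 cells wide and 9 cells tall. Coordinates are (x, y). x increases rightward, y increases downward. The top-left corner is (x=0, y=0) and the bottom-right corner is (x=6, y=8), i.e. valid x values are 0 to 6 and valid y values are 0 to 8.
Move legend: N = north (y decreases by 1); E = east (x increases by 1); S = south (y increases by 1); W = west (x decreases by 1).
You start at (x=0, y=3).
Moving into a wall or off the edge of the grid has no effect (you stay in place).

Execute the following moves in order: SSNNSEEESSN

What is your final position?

Start: (x=0, y=3)
  S (south): blocked, stay at (x=0, y=3)
  S (south): blocked, stay at (x=0, y=3)
  N (north): (x=0, y=3) -> (x=0, y=2)
  N (north): blocked, stay at (x=0, y=2)
  S (south): (x=0, y=2) -> (x=0, y=3)
  E (east): (x=0, y=3) -> (x=1, y=3)
  E (east): (x=1, y=3) -> (x=2, y=3)
  E (east): (x=2, y=3) -> (x=3, y=3)
  S (south): (x=3, y=3) -> (x=3, y=4)
  S (south): (x=3, y=4) -> (x=3, y=5)
  N (north): (x=3, y=5) -> (x=3, y=4)
Final: (x=3, y=4)

Answer: Final position: (x=3, y=4)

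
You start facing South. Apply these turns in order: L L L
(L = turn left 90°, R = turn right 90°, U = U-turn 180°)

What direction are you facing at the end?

Answer: Final heading: West

Derivation:
Start: South
  L (left (90° counter-clockwise)) -> East
  L (left (90° counter-clockwise)) -> North
  L (left (90° counter-clockwise)) -> West
Final: West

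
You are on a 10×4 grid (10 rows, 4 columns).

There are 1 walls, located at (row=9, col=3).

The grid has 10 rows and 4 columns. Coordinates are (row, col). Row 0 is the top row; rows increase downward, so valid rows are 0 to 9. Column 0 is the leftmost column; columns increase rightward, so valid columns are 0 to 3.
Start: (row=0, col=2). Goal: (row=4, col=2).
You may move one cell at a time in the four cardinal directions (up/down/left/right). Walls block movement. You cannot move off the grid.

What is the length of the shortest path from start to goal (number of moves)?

Answer: Shortest path length: 4

Derivation:
BFS from (row=0, col=2) until reaching (row=4, col=2):
  Distance 0: (row=0, col=2)
  Distance 1: (row=0, col=1), (row=0, col=3), (row=1, col=2)
  Distance 2: (row=0, col=0), (row=1, col=1), (row=1, col=3), (row=2, col=2)
  Distance 3: (row=1, col=0), (row=2, col=1), (row=2, col=3), (row=3, col=2)
  Distance 4: (row=2, col=0), (row=3, col=1), (row=3, col=3), (row=4, col=2)  <- goal reached here
One shortest path (4 moves): (row=0, col=2) -> (row=1, col=2) -> (row=2, col=2) -> (row=3, col=2) -> (row=4, col=2)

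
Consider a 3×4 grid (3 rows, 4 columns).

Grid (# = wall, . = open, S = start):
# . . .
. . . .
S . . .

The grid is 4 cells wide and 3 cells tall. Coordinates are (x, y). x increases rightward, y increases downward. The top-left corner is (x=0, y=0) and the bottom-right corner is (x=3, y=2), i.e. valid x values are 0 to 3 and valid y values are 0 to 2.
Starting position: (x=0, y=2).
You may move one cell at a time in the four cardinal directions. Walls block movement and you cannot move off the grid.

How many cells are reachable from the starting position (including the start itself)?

Answer: Reachable cells: 11

Derivation:
BFS flood-fill from (x=0, y=2):
  Distance 0: (x=0, y=2)
  Distance 1: (x=0, y=1), (x=1, y=2)
  Distance 2: (x=1, y=1), (x=2, y=2)
  Distance 3: (x=1, y=0), (x=2, y=1), (x=3, y=2)
  Distance 4: (x=2, y=0), (x=3, y=1)
  Distance 5: (x=3, y=0)
Total reachable: 11 (grid has 11 open cells total)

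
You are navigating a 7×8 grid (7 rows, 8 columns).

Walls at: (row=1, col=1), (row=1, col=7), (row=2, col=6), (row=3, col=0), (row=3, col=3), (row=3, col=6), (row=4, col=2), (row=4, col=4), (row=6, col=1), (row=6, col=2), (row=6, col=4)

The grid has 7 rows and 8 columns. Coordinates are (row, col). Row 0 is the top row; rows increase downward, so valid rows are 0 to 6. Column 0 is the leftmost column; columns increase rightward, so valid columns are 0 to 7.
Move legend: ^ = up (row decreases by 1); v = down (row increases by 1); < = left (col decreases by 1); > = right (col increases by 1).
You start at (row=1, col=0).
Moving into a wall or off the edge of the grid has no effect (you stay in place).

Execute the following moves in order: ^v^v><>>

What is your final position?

Answer: Final position: (row=1, col=0)

Derivation:
Start: (row=1, col=0)
  ^ (up): (row=1, col=0) -> (row=0, col=0)
  v (down): (row=0, col=0) -> (row=1, col=0)
  ^ (up): (row=1, col=0) -> (row=0, col=0)
  v (down): (row=0, col=0) -> (row=1, col=0)
  > (right): blocked, stay at (row=1, col=0)
  < (left): blocked, stay at (row=1, col=0)
  > (right): blocked, stay at (row=1, col=0)
  > (right): blocked, stay at (row=1, col=0)
Final: (row=1, col=0)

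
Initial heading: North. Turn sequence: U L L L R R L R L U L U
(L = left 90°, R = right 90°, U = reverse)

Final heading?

Answer: Final heading: West

Derivation:
Start: North
  U (U-turn (180°)) -> South
  L (left (90° counter-clockwise)) -> East
  L (left (90° counter-clockwise)) -> North
  L (left (90° counter-clockwise)) -> West
  R (right (90° clockwise)) -> North
  R (right (90° clockwise)) -> East
  L (left (90° counter-clockwise)) -> North
  R (right (90° clockwise)) -> East
  L (left (90° counter-clockwise)) -> North
  U (U-turn (180°)) -> South
  L (left (90° counter-clockwise)) -> East
  U (U-turn (180°)) -> West
Final: West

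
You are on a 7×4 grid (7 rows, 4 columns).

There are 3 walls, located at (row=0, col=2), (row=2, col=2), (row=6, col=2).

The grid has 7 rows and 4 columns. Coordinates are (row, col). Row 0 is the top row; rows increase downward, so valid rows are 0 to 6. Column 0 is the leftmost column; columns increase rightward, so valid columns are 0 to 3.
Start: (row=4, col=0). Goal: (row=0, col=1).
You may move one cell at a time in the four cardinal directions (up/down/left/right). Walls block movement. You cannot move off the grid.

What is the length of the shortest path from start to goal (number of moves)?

BFS from (row=4, col=0) until reaching (row=0, col=1):
  Distance 0: (row=4, col=0)
  Distance 1: (row=3, col=0), (row=4, col=1), (row=5, col=0)
  Distance 2: (row=2, col=0), (row=3, col=1), (row=4, col=2), (row=5, col=1), (row=6, col=0)
  Distance 3: (row=1, col=0), (row=2, col=1), (row=3, col=2), (row=4, col=3), (row=5, col=2), (row=6, col=1)
  Distance 4: (row=0, col=0), (row=1, col=1), (row=3, col=3), (row=5, col=3)
  Distance 5: (row=0, col=1), (row=1, col=2), (row=2, col=3), (row=6, col=3)  <- goal reached here
One shortest path (5 moves): (row=4, col=0) -> (row=4, col=1) -> (row=3, col=1) -> (row=2, col=1) -> (row=1, col=1) -> (row=0, col=1)

Answer: Shortest path length: 5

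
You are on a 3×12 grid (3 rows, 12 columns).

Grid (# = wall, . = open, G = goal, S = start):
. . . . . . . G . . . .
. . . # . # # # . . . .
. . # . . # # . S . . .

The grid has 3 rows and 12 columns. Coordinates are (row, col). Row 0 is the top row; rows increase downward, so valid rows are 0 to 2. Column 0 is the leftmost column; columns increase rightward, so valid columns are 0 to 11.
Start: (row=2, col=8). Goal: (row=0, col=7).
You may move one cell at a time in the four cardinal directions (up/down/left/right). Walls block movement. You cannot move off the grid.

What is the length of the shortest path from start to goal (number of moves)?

Answer: Shortest path length: 3

Derivation:
BFS from (row=2, col=8) until reaching (row=0, col=7):
  Distance 0: (row=2, col=8)
  Distance 1: (row=1, col=8), (row=2, col=7), (row=2, col=9)
  Distance 2: (row=0, col=8), (row=1, col=9), (row=2, col=10)
  Distance 3: (row=0, col=7), (row=0, col=9), (row=1, col=10), (row=2, col=11)  <- goal reached here
One shortest path (3 moves): (row=2, col=8) -> (row=1, col=8) -> (row=0, col=8) -> (row=0, col=7)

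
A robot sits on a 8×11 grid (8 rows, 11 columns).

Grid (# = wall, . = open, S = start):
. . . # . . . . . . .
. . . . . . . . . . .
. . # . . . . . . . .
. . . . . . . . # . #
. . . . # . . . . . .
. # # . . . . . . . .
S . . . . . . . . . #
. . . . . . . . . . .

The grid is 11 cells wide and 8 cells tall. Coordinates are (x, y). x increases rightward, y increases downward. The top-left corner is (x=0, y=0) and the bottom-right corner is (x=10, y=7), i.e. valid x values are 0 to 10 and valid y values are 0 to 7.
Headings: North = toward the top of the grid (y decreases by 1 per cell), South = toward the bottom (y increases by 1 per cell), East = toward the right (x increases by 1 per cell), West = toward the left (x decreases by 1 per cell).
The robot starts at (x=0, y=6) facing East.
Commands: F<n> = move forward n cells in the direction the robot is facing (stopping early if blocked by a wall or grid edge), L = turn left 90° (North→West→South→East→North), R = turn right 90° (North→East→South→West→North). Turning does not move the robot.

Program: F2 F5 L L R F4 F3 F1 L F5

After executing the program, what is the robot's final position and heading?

Answer: Final position: (x=4, y=0), facing West

Derivation:
Start: (x=0, y=6), facing East
  F2: move forward 2, now at (x=2, y=6)
  F5: move forward 5, now at (x=7, y=6)
  L: turn left, now facing North
  L: turn left, now facing West
  R: turn right, now facing North
  F4: move forward 4, now at (x=7, y=2)
  F3: move forward 2/3 (blocked), now at (x=7, y=0)
  F1: move forward 0/1 (blocked), now at (x=7, y=0)
  L: turn left, now facing West
  F5: move forward 3/5 (blocked), now at (x=4, y=0)
Final: (x=4, y=0), facing West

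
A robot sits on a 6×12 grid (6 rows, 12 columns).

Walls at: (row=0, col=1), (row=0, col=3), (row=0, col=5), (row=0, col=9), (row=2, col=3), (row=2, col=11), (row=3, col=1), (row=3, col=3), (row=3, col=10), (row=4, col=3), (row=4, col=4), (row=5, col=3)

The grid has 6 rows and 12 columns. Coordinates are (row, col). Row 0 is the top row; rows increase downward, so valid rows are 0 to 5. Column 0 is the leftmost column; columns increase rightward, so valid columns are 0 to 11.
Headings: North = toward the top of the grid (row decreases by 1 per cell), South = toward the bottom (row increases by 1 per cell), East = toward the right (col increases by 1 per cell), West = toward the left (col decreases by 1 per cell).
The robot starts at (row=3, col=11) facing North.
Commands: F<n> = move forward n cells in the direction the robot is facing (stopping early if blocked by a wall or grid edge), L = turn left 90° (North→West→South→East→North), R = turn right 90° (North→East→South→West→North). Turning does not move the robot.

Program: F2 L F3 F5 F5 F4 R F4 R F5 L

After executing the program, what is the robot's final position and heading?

Answer: Final position: (row=3, col=11), facing North

Derivation:
Start: (row=3, col=11), facing North
  F2: move forward 0/2 (blocked), now at (row=3, col=11)
  L: turn left, now facing West
  F3: move forward 0/3 (blocked), now at (row=3, col=11)
  F5: move forward 0/5 (blocked), now at (row=3, col=11)
  F5: move forward 0/5 (blocked), now at (row=3, col=11)
  F4: move forward 0/4 (blocked), now at (row=3, col=11)
  R: turn right, now facing North
  F4: move forward 0/4 (blocked), now at (row=3, col=11)
  R: turn right, now facing East
  F5: move forward 0/5 (blocked), now at (row=3, col=11)
  L: turn left, now facing North
Final: (row=3, col=11), facing North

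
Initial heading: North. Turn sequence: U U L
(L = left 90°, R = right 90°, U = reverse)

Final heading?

Start: North
  U (U-turn (180°)) -> South
  U (U-turn (180°)) -> North
  L (left (90° counter-clockwise)) -> West
Final: West

Answer: Final heading: West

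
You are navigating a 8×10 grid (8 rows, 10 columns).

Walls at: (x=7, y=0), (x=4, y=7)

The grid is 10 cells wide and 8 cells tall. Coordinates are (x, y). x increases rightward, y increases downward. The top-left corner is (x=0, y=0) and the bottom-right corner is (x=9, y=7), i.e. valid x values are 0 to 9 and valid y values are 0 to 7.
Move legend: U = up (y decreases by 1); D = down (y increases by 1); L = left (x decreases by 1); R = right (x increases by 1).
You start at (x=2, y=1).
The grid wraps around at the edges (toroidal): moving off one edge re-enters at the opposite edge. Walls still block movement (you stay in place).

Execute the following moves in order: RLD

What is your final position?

Answer: Final position: (x=2, y=2)

Derivation:
Start: (x=2, y=1)
  R (right): (x=2, y=1) -> (x=3, y=1)
  L (left): (x=3, y=1) -> (x=2, y=1)
  D (down): (x=2, y=1) -> (x=2, y=2)
Final: (x=2, y=2)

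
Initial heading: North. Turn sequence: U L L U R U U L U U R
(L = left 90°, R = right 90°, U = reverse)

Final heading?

Start: North
  U (U-turn (180°)) -> South
  L (left (90° counter-clockwise)) -> East
  L (left (90° counter-clockwise)) -> North
  U (U-turn (180°)) -> South
  R (right (90° clockwise)) -> West
  U (U-turn (180°)) -> East
  U (U-turn (180°)) -> West
  L (left (90° counter-clockwise)) -> South
  U (U-turn (180°)) -> North
  U (U-turn (180°)) -> South
  R (right (90° clockwise)) -> West
Final: West

Answer: Final heading: West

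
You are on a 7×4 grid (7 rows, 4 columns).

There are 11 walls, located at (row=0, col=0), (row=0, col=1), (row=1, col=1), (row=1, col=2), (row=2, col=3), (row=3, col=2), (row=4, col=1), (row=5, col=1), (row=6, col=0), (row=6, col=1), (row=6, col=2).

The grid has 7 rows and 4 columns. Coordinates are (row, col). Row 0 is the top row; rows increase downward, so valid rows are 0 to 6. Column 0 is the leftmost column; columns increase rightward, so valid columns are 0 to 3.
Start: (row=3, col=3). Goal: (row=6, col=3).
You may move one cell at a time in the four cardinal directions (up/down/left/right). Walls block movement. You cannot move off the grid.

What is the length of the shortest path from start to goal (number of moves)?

Answer: Shortest path length: 3

Derivation:
BFS from (row=3, col=3) until reaching (row=6, col=3):
  Distance 0: (row=3, col=3)
  Distance 1: (row=4, col=3)
  Distance 2: (row=4, col=2), (row=5, col=3)
  Distance 3: (row=5, col=2), (row=6, col=3)  <- goal reached here
One shortest path (3 moves): (row=3, col=3) -> (row=4, col=3) -> (row=5, col=3) -> (row=6, col=3)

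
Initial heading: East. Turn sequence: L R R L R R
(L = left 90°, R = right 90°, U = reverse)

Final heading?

Answer: Final heading: West

Derivation:
Start: East
  L (left (90° counter-clockwise)) -> North
  R (right (90° clockwise)) -> East
  R (right (90° clockwise)) -> South
  L (left (90° counter-clockwise)) -> East
  R (right (90° clockwise)) -> South
  R (right (90° clockwise)) -> West
Final: West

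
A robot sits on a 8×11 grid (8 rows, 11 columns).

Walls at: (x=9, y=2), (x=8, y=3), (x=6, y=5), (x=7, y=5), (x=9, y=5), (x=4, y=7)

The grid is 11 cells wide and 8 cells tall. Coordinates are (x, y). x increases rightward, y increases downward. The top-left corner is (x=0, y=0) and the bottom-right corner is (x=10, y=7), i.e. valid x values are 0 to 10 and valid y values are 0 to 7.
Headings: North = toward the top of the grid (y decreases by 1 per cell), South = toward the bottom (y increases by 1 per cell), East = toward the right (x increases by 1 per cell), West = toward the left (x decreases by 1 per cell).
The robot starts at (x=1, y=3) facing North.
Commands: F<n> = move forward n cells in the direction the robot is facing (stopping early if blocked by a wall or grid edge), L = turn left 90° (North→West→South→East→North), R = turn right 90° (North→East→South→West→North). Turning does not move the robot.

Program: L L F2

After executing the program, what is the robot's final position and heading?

Answer: Final position: (x=1, y=5), facing South

Derivation:
Start: (x=1, y=3), facing North
  L: turn left, now facing West
  L: turn left, now facing South
  F2: move forward 2, now at (x=1, y=5)
Final: (x=1, y=5), facing South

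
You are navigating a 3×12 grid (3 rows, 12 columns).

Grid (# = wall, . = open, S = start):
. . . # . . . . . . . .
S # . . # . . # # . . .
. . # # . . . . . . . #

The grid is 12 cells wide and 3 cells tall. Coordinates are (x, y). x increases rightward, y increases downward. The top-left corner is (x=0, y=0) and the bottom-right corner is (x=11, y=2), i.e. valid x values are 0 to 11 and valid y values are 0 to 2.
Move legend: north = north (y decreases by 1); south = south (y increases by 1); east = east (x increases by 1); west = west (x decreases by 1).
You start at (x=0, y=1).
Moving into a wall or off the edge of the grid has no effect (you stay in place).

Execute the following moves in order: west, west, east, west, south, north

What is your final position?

Start: (x=0, y=1)
  west (west): blocked, stay at (x=0, y=1)
  west (west): blocked, stay at (x=0, y=1)
  east (east): blocked, stay at (x=0, y=1)
  west (west): blocked, stay at (x=0, y=1)
  south (south): (x=0, y=1) -> (x=0, y=2)
  north (north): (x=0, y=2) -> (x=0, y=1)
Final: (x=0, y=1)

Answer: Final position: (x=0, y=1)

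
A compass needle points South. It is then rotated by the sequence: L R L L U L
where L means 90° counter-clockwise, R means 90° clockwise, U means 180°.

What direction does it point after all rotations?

Start: South
  L (left (90° counter-clockwise)) -> East
  R (right (90° clockwise)) -> South
  L (left (90° counter-clockwise)) -> East
  L (left (90° counter-clockwise)) -> North
  U (U-turn (180°)) -> South
  L (left (90° counter-clockwise)) -> East
Final: East

Answer: Final heading: East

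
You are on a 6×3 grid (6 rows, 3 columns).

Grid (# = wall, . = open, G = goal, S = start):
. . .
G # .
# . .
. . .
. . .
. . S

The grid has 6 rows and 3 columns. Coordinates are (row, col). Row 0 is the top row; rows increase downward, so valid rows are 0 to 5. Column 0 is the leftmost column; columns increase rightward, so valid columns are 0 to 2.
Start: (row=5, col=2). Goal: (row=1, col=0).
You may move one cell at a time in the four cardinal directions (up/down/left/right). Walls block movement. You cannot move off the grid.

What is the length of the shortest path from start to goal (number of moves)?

Answer: Shortest path length: 8

Derivation:
BFS from (row=5, col=2) until reaching (row=1, col=0):
  Distance 0: (row=5, col=2)
  Distance 1: (row=4, col=2), (row=5, col=1)
  Distance 2: (row=3, col=2), (row=4, col=1), (row=5, col=0)
  Distance 3: (row=2, col=2), (row=3, col=1), (row=4, col=0)
  Distance 4: (row=1, col=2), (row=2, col=1), (row=3, col=0)
  Distance 5: (row=0, col=2)
  Distance 6: (row=0, col=1)
  Distance 7: (row=0, col=0)
  Distance 8: (row=1, col=0)  <- goal reached here
One shortest path (8 moves): (row=5, col=2) -> (row=4, col=2) -> (row=3, col=2) -> (row=2, col=2) -> (row=1, col=2) -> (row=0, col=2) -> (row=0, col=1) -> (row=0, col=0) -> (row=1, col=0)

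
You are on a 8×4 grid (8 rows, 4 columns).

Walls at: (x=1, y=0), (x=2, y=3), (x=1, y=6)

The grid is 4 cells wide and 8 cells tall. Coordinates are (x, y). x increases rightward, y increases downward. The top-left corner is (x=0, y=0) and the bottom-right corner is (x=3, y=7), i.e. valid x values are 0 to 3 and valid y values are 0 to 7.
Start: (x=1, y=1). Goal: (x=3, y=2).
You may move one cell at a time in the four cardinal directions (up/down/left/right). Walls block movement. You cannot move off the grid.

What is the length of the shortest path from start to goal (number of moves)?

Answer: Shortest path length: 3

Derivation:
BFS from (x=1, y=1) until reaching (x=3, y=2):
  Distance 0: (x=1, y=1)
  Distance 1: (x=0, y=1), (x=2, y=1), (x=1, y=2)
  Distance 2: (x=0, y=0), (x=2, y=0), (x=3, y=1), (x=0, y=2), (x=2, y=2), (x=1, y=3)
  Distance 3: (x=3, y=0), (x=3, y=2), (x=0, y=3), (x=1, y=4)  <- goal reached here
One shortest path (3 moves): (x=1, y=1) -> (x=2, y=1) -> (x=3, y=1) -> (x=3, y=2)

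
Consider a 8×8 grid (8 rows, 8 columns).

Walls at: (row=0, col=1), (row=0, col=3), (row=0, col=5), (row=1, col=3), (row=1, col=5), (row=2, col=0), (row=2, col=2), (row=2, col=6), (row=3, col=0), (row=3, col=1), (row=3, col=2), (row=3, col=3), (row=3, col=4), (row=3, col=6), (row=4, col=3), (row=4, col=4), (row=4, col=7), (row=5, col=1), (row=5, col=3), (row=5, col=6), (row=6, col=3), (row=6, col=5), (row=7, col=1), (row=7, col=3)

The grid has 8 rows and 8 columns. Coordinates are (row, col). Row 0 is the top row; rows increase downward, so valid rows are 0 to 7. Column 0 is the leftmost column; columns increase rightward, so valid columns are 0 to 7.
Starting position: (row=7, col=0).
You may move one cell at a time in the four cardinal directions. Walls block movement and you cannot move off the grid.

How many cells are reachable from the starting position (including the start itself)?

Answer: Reachable cells: 10

Derivation:
BFS flood-fill from (row=7, col=0):
  Distance 0: (row=7, col=0)
  Distance 1: (row=6, col=0)
  Distance 2: (row=5, col=0), (row=6, col=1)
  Distance 3: (row=4, col=0), (row=6, col=2)
  Distance 4: (row=4, col=1), (row=5, col=2), (row=7, col=2)
  Distance 5: (row=4, col=2)
Total reachable: 10 (grid has 40 open cells total)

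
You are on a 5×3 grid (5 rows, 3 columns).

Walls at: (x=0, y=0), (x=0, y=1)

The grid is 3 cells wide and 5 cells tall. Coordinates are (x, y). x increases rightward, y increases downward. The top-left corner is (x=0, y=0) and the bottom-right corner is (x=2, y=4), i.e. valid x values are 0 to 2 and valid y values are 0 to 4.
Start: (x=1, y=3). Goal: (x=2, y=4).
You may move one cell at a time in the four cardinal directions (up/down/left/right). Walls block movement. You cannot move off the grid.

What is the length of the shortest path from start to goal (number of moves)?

BFS from (x=1, y=3) until reaching (x=2, y=4):
  Distance 0: (x=1, y=3)
  Distance 1: (x=1, y=2), (x=0, y=3), (x=2, y=3), (x=1, y=4)
  Distance 2: (x=1, y=1), (x=0, y=2), (x=2, y=2), (x=0, y=4), (x=2, y=4)  <- goal reached here
One shortest path (2 moves): (x=1, y=3) -> (x=2, y=3) -> (x=2, y=4)

Answer: Shortest path length: 2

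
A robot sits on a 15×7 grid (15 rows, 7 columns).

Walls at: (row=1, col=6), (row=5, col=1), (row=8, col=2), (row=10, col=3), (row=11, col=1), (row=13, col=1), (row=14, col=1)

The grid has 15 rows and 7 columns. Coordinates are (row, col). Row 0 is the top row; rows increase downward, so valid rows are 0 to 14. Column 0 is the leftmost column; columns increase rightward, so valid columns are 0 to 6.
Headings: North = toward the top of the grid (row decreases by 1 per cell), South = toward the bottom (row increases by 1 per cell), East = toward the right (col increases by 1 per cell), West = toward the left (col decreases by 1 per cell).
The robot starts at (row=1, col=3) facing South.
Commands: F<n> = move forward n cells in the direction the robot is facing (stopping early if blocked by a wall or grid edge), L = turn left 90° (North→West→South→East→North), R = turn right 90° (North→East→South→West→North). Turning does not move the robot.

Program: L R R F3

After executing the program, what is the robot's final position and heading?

Answer: Final position: (row=1, col=0), facing West

Derivation:
Start: (row=1, col=3), facing South
  L: turn left, now facing East
  R: turn right, now facing South
  R: turn right, now facing West
  F3: move forward 3, now at (row=1, col=0)
Final: (row=1, col=0), facing West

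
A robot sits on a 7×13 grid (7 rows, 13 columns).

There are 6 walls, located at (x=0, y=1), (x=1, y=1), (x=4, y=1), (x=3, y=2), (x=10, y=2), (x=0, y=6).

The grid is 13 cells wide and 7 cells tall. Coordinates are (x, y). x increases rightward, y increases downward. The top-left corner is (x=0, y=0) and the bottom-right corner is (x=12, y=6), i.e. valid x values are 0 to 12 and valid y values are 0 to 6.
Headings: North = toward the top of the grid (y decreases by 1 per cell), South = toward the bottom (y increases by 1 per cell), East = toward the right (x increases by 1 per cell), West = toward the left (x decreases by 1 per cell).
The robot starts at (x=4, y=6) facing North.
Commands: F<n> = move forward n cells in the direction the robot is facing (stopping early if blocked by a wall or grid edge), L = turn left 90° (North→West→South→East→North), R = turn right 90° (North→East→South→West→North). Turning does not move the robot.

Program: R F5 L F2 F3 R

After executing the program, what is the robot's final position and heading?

Answer: Final position: (x=9, y=1), facing East

Derivation:
Start: (x=4, y=6), facing North
  R: turn right, now facing East
  F5: move forward 5, now at (x=9, y=6)
  L: turn left, now facing North
  F2: move forward 2, now at (x=9, y=4)
  F3: move forward 3, now at (x=9, y=1)
  R: turn right, now facing East
Final: (x=9, y=1), facing East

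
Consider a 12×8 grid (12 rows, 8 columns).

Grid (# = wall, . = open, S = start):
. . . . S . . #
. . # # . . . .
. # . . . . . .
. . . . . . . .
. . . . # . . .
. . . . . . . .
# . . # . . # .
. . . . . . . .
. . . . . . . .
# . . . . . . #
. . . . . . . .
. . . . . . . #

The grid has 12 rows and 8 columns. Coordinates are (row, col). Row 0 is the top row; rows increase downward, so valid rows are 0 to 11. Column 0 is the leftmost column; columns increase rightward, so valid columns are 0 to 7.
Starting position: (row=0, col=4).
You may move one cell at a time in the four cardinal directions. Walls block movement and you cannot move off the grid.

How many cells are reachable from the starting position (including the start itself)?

BFS flood-fill from (row=0, col=4):
  Distance 0: (row=0, col=4)
  Distance 1: (row=0, col=3), (row=0, col=5), (row=1, col=4)
  Distance 2: (row=0, col=2), (row=0, col=6), (row=1, col=5), (row=2, col=4)
  Distance 3: (row=0, col=1), (row=1, col=6), (row=2, col=3), (row=2, col=5), (row=3, col=4)
  Distance 4: (row=0, col=0), (row=1, col=1), (row=1, col=7), (row=2, col=2), (row=2, col=6), (row=3, col=3), (row=3, col=5)
  Distance 5: (row=1, col=0), (row=2, col=7), (row=3, col=2), (row=3, col=6), (row=4, col=3), (row=4, col=5)
  Distance 6: (row=2, col=0), (row=3, col=1), (row=3, col=7), (row=4, col=2), (row=4, col=6), (row=5, col=3), (row=5, col=5)
  Distance 7: (row=3, col=0), (row=4, col=1), (row=4, col=7), (row=5, col=2), (row=5, col=4), (row=5, col=6), (row=6, col=5)
  Distance 8: (row=4, col=0), (row=5, col=1), (row=5, col=7), (row=6, col=2), (row=6, col=4), (row=7, col=5)
  Distance 9: (row=5, col=0), (row=6, col=1), (row=6, col=7), (row=7, col=2), (row=7, col=4), (row=7, col=6), (row=8, col=5)
  Distance 10: (row=7, col=1), (row=7, col=3), (row=7, col=7), (row=8, col=2), (row=8, col=4), (row=8, col=6), (row=9, col=5)
  Distance 11: (row=7, col=0), (row=8, col=1), (row=8, col=3), (row=8, col=7), (row=9, col=2), (row=9, col=4), (row=9, col=6), (row=10, col=5)
  Distance 12: (row=8, col=0), (row=9, col=1), (row=9, col=3), (row=10, col=2), (row=10, col=4), (row=10, col=6), (row=11, col=5)
  Distance 13: (row=10, col=1), (row=10, col=3), (row=10, col=7), (row=11, col=2), (row=11, col=4), (row=11, col=6)
  Distance 14: (row=10, col=0), (row=11, col=1), (row=11, col=3)
  Distance 15: (row=11, col=0)
Total reachable: 85 (grid has 85 open cells total)

Answer: Reachable cells: 85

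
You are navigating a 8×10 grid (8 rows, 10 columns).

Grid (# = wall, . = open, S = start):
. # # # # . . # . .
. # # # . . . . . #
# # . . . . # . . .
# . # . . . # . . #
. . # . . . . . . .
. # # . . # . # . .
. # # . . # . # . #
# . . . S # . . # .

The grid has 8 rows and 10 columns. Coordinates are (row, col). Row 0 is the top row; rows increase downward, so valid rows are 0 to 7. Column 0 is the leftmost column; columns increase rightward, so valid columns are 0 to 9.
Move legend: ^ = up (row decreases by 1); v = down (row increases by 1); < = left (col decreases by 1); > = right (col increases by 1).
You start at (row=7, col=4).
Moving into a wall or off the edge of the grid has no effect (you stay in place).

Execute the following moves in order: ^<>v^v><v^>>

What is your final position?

Start: (row=7, col=4)
  ^ (up): (row=7, col=4) -> (row=6, col=4)
  < (left): (row=6, col=4) -> (row=6, col=3)
  > (right): (row=6, col=3) -> (row=6, col=4)
  v (down): (row=6, col=4) -> (row=7, col=4)
  ^ (up): (row=7, col=4) -> (row=6, col=4)
  v (down): (row=6, col=4) -> (row=7, col=4)
  > (right): blocked, stay at (row=7, col=4)
  < (left): (row=7, col=4) -> (row=7, col=3)
  v (down): blocked, stay at (row=7, col=3)
  ^ (up): (row=7, col=3) -> (row=6, col=3)
  > (right): (row=6, col=3) -> (row=6, col=4)
  > (right): blocked, stay at (row=6, col=4)
Final: (row=6, col=4)

Answer: Final position: (row=6, col=4)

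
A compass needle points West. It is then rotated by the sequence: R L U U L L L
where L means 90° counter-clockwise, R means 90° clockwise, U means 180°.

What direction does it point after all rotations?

Answer: Final heading: North

Derivation:
Start: West
  R (right (90° clockwise)) -> North
  L (left (90° counter-clockwise)) -> West
  U (U-turn (180°)) -> East
  U (U-turn (180°)) -> West
  L (left (90° counter-clockwise)) -> South
  L (left (90° counter-clockwise)) -> East
  L (left (90° counter-clockwise)) -> North
Final: North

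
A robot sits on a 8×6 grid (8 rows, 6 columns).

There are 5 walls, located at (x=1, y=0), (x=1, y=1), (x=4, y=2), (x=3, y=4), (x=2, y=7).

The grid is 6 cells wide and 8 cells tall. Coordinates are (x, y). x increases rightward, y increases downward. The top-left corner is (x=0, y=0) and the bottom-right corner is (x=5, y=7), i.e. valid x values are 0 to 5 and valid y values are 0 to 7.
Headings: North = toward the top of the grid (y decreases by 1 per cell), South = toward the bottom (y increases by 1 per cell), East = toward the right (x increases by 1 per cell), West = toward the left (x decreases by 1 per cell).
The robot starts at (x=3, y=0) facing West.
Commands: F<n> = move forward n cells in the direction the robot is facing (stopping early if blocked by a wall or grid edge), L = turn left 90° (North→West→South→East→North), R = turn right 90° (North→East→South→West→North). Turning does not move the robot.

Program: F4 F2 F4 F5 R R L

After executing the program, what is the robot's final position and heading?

Start: (x=3, y=0), facing West
  F4: move forward 1/4 (blocked), now at (x=2, y=0)
  F2: move forward 0/2 (blocked), now at (x=2, y=0)
  F4: move forward 0/4 (blocked), now at (x=2, y=0)
  F5: move forward 0/5 (blocked), now at (x=2, y=0)
  R: turn right, now facing North
  R: turn right, now facing East
  L: turn left, now facing North
Final: (x=2, y=0), facing North

Answer: Final position: (x=2, y=0), facing North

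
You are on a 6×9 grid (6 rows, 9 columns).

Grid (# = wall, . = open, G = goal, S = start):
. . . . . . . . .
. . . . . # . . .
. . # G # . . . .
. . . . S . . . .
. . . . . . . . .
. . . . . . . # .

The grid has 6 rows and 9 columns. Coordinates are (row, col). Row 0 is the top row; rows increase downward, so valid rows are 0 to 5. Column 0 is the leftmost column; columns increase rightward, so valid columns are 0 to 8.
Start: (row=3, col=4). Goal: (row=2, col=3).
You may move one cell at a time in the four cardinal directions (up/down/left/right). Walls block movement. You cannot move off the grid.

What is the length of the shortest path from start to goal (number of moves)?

BFS from (row=3, col=4) until reaching (row=2, col=3):
  Distance 0: (row=3, col=4)
  Distance 1: (row=3, col=3), (row=3, col=5), (row=4, col=4)
  Distance 2: (row=2, col=3), (row=2, col=5), (row=3, col=2), (row=3, col=6), (row=4, col=3), (row=4, col=5), (row=5, col=4)  <- goal reached here
One shortest path (2 moves): (row=3, col=4) -> (row=3, col=3) -> (row=2, col=3)

Answer: Shortest path length: 2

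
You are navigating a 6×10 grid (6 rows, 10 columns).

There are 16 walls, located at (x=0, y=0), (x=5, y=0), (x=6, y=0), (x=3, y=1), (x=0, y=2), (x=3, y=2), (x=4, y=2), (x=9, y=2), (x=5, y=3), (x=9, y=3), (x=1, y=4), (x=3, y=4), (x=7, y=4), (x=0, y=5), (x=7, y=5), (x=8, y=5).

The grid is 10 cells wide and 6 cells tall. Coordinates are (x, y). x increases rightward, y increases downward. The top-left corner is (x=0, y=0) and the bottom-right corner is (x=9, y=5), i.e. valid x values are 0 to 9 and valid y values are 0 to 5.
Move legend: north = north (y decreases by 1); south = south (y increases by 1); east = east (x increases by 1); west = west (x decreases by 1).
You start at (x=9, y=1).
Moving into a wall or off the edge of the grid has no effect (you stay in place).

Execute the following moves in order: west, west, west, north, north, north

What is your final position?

Answer: Final position: (x=6, y=1)

Derivation:
Start: (x=9, y=1)
  west (west): (x=9, y=1) -> (x=8, y=1)
  west (west): (x=8, y=1) -> (x=7, y=1)
  west (west): (x=7, y=1) -> (x=6, y=1)
  [×3]north (north): blocked, stay at (x=6, y=1)
Final: (x=6, y=1)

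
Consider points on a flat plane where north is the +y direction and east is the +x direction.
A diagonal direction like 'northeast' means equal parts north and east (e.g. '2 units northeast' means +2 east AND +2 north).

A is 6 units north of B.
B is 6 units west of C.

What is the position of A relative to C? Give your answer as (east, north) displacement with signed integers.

Answer: A is at (east=-6, north=6) relative to C.

Derivation:
Place C at the origin (east=0, north=0).
  B is 6 units west of C: delta (east=-6, north=+0); B at (east=-6, north=0).
  A is 6 units north of B: delta (east=+0, north=+6); A at (east=-6, north=6).
Therefore A relative to C: (east=-6, north=6).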